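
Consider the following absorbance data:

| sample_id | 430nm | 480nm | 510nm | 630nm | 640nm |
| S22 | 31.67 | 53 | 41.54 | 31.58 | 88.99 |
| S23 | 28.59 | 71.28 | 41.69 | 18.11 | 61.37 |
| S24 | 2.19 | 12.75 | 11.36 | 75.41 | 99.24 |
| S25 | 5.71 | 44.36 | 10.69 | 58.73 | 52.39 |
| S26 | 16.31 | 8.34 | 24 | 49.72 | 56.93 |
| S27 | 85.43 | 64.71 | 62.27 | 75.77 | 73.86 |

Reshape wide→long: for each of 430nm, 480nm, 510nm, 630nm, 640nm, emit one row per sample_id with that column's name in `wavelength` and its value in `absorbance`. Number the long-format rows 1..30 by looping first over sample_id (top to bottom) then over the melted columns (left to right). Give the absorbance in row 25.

56.93

30 rows total (6 × 5). Row 25: index ⌊(25-1)/5⌋ = 4 into sample_id → S26; (25-1) mod 5 = 4 into the melted columns → 640nm.
So row 25 is (S26, 640nm, 56.93); absorbance = 56.93.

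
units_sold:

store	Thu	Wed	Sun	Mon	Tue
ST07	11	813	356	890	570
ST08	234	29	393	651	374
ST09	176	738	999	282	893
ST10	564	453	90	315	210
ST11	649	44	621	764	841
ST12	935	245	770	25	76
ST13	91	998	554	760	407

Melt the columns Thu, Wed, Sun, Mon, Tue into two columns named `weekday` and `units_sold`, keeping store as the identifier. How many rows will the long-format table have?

35

7 store values × 5 melted columns = 35 rows.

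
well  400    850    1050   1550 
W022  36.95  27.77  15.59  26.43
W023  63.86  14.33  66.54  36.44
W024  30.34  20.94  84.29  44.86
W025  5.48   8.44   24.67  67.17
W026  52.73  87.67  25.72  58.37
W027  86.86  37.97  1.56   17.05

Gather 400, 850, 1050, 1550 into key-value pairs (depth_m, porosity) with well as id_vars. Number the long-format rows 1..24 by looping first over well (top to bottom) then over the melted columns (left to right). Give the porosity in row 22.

37.97

24 rows total (6 × 4). Row 22: index ⌊(22-1)/4⌋ = 5 into well → W027; (22-1) mod 4 = 1 into the melted columns → 850.
So row 22 is (W027, 850, 37.97); porosity = 37.97.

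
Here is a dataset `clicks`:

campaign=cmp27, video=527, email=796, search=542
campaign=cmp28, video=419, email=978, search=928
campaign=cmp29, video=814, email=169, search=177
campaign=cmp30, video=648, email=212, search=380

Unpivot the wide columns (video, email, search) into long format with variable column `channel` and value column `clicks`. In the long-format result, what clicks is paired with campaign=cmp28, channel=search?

Unpivoting turns each (campaign, wide-column) pair into one long row.
The wide cell at row cmp28, column search holds 928, so the long row (cmp28, search) has clicks=928.

928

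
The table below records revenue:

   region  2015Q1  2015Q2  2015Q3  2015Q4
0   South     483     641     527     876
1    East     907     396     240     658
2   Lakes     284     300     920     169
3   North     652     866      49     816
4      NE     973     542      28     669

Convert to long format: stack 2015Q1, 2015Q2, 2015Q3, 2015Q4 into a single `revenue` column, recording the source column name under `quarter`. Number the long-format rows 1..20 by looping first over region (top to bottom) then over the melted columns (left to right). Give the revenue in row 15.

20 rows total (5 × 4). Row 15: index ⌊(15-1)/4⌋ = 3 into region → North; (15-1) mod 4 = 2 into the melted columns → 2015Q3.
So row 15 is (North, 2015Q3, 49); revenue = 49.

49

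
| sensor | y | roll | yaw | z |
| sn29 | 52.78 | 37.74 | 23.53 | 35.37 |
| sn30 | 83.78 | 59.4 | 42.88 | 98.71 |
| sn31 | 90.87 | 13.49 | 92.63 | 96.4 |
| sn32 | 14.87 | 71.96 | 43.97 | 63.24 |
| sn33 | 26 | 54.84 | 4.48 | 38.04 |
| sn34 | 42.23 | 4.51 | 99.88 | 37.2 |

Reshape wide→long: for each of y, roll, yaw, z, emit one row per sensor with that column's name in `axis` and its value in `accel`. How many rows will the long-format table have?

6 sensor values × 4 melted columns = 24 rows.

24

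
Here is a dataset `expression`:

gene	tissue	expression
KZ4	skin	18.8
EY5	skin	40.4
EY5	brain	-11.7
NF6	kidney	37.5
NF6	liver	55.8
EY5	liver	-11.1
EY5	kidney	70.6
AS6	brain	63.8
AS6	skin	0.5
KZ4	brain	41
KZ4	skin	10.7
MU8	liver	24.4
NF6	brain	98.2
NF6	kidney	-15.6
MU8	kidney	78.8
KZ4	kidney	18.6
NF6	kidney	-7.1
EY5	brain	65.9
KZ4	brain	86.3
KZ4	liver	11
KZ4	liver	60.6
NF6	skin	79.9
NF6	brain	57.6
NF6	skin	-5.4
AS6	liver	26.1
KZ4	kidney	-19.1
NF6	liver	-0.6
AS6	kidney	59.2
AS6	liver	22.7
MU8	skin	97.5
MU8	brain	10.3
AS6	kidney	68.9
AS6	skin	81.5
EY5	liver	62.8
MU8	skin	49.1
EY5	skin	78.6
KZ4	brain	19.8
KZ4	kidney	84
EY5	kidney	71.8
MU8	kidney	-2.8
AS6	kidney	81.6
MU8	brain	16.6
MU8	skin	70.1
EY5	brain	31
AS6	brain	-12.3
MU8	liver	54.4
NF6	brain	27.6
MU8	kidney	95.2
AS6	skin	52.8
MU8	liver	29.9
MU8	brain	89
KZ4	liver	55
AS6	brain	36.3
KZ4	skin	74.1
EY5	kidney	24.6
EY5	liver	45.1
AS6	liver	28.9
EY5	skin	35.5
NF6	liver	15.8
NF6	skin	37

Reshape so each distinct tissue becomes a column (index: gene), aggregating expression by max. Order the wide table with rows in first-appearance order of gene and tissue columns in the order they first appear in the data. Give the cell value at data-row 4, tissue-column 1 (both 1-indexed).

81.5

With rows in first-appearance order of gene, row 4 is gene=AS6. tissue columns in first-appearance order: skin, brain, kidney, liver; column 1 is skin.
Long rows with gene=AS6, tissue=skin: max(0.5, 81.5, 52.8) = 81.5.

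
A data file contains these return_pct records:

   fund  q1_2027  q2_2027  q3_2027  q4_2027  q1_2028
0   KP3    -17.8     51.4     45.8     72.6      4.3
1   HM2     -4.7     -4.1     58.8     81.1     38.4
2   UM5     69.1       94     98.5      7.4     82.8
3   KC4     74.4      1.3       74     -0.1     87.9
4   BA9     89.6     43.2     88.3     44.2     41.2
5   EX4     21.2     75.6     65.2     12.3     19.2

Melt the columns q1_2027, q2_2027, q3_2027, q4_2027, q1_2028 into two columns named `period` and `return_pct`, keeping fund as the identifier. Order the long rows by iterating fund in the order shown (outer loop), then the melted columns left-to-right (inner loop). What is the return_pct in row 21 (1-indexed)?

89.6

30 rows total (6 × 5). Row 21: index ⌊(21-1)/5⌋ = 4 into fund → BA9; (21-1) mod 5 = 0 into the melted columns → q1_2027.
So row 21 is (BA9, q1_2027, 89.6); return_pct = 89.6.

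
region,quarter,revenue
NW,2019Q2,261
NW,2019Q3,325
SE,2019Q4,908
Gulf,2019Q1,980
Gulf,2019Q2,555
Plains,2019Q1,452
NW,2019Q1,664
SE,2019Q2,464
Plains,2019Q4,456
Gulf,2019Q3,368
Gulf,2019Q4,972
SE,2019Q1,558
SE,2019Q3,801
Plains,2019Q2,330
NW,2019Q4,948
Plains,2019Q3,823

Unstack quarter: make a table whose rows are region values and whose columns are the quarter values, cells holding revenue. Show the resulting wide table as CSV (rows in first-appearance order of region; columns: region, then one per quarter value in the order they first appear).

region,2019Q2,2019Q3,2019Q4,2019Q1
NW,261,325,948,664
SE,464,801,908,558
Gulf,555,368,972,980
Plains,330,823,456,452

Columns: region plus the 4 distinct quarter values (2019Q2, 2019Q3, 2019Q4, 2019Q1).
For example, row NW column 2019Q2 takes revenue=261 from the long row (NW, 2019Q2).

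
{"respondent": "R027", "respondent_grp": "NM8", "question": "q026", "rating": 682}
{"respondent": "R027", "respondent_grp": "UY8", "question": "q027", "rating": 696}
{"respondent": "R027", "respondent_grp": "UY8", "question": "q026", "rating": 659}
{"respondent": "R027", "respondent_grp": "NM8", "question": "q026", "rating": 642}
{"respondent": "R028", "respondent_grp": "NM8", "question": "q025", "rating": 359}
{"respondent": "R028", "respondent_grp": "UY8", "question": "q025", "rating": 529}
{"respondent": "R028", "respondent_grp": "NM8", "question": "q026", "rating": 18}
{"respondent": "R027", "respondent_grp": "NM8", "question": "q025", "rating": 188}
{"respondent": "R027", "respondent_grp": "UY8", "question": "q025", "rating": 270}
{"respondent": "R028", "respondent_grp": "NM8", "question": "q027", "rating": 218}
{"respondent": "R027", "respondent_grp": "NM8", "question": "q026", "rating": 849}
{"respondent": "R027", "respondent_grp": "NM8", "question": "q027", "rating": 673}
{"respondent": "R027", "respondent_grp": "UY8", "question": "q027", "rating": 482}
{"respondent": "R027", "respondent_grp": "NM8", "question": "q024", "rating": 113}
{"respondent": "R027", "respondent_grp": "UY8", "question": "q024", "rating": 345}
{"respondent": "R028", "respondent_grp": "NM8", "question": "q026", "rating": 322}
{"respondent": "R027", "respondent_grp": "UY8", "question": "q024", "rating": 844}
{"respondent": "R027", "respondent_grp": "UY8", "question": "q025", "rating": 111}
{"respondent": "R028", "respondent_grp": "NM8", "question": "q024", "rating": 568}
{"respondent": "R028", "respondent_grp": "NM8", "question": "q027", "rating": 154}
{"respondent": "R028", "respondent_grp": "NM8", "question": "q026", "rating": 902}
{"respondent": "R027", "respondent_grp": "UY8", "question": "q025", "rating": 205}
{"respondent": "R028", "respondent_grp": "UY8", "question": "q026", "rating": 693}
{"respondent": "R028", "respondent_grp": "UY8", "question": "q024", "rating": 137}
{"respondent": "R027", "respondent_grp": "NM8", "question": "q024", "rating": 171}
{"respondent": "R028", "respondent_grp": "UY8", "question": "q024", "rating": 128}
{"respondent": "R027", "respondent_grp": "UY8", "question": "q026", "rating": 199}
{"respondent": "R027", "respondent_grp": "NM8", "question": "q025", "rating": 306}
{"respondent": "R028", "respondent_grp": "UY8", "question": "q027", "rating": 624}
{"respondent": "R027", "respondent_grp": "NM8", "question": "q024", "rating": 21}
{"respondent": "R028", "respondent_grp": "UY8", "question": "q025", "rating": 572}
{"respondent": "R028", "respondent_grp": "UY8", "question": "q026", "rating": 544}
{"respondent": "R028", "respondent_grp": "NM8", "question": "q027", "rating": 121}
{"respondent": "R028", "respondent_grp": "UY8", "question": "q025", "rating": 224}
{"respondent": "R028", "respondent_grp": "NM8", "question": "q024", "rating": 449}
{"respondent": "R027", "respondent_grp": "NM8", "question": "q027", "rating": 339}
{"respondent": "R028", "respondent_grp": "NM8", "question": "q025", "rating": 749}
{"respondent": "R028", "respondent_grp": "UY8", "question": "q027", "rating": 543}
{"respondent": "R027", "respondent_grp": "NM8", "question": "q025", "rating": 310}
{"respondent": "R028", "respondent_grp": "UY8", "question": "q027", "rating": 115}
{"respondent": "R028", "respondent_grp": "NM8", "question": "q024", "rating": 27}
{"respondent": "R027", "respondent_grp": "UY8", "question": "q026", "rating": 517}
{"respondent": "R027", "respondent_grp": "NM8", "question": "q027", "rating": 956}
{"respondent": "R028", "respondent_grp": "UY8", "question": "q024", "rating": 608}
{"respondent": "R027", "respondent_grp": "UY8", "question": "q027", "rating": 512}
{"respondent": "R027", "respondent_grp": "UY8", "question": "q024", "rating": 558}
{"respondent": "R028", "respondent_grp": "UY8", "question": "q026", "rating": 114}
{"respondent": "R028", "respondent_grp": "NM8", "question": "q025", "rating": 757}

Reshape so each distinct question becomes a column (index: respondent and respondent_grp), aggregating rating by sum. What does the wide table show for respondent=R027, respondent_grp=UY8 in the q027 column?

1690

Rows with respondent=R027, respondent_grp=UY8 and question=q027: rating values are 696, 482, 512.
696 + 482 + 512 = 1690.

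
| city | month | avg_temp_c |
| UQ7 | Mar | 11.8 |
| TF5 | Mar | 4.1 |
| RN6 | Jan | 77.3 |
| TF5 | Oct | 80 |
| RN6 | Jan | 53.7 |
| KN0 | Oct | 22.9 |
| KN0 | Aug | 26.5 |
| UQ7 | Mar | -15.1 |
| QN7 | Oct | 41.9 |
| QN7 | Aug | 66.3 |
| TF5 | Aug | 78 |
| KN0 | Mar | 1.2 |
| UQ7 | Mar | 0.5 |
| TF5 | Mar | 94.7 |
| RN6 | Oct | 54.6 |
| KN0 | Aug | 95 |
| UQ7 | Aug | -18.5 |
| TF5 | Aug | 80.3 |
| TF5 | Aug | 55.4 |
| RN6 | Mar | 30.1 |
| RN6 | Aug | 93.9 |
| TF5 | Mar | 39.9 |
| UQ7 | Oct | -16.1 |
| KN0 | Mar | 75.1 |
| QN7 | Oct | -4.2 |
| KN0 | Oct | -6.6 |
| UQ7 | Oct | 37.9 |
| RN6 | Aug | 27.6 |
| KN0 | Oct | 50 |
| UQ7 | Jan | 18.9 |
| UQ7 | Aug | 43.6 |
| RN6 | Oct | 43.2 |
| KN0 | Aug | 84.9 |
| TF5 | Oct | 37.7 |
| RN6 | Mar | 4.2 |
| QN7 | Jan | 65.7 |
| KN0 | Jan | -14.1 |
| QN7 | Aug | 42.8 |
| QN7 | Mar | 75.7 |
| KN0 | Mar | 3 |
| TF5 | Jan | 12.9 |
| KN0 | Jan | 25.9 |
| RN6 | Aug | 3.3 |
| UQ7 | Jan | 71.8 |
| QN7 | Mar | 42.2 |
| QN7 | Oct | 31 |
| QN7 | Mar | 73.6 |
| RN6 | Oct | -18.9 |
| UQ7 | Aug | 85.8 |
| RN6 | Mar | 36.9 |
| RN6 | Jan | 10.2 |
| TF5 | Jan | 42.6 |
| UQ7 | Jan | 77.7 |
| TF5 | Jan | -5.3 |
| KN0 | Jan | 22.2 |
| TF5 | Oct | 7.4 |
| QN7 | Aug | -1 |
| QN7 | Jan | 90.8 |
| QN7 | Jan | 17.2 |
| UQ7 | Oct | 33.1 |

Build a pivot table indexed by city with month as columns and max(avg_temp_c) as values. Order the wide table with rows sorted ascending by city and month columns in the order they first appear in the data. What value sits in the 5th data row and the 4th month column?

85.8

With rows sorted ascending by city, row 5 is city=UQ7. month columns in first-appearance order: Mar, Jan, Oct, Aug; column 4 is Aug.
Long rows with city=UQ7, month=Aug: max(-18.5, 43.6, 85.8) = 85.8.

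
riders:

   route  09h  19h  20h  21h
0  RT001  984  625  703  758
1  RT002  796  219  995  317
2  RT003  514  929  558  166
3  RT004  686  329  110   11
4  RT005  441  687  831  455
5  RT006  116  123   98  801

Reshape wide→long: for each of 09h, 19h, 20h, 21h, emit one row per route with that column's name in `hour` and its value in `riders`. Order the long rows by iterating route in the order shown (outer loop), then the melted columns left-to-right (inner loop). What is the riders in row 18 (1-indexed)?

24 rows total (6 × 4). Row 18: index ⌊(18-1)/4⌋ = 4 into route → RT005; (18-1) mod 4 = 1 into the melted columns → 19h.
So row 18 is (RT005, 19h, 687); riders = 687.

687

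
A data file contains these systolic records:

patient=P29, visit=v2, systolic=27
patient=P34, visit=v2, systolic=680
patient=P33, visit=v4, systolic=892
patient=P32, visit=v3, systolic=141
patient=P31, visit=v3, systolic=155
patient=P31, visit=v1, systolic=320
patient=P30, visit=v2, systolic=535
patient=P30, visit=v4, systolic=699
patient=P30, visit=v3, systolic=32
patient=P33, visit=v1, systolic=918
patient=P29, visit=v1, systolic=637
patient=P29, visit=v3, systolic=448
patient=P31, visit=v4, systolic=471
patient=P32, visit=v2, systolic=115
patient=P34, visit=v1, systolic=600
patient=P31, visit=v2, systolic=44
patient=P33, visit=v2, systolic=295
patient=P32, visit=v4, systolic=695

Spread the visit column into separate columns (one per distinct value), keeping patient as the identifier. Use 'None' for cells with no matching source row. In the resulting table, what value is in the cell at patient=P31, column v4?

471

The long row with patient=P31, visit=v4 has systolic=471.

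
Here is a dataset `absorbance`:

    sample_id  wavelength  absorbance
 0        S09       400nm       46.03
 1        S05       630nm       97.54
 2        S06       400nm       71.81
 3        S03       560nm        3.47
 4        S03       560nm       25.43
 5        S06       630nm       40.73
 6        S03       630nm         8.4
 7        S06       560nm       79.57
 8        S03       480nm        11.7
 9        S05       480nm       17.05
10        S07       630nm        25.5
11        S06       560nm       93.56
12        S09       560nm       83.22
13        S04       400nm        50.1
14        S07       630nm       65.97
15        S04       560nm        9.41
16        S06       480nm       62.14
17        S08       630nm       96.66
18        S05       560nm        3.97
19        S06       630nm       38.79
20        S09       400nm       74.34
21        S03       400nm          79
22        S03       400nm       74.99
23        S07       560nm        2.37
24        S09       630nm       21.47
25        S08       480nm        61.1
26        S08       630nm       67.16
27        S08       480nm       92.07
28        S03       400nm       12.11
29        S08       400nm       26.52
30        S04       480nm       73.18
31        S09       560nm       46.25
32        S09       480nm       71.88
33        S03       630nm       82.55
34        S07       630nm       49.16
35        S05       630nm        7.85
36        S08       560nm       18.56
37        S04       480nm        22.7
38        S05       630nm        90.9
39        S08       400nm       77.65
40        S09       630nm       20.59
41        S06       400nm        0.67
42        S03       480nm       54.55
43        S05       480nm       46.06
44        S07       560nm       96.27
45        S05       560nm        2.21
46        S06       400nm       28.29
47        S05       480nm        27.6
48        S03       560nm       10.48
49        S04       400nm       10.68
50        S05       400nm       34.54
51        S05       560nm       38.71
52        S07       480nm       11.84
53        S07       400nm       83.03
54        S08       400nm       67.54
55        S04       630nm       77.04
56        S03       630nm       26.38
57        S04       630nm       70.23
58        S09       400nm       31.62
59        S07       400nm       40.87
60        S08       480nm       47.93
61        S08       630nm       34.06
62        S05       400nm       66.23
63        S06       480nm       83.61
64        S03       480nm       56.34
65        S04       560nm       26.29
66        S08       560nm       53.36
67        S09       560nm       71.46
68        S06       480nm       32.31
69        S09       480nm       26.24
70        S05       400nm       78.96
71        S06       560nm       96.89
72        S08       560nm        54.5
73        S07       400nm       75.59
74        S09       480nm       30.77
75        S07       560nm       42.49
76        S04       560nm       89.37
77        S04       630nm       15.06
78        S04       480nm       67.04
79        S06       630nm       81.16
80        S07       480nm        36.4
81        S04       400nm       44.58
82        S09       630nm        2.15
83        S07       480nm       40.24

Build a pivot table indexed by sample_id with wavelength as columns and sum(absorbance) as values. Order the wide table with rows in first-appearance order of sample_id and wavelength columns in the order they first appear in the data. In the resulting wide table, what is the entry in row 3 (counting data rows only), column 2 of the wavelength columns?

160.68

With rows in first-appearance order of sample_id, row 3 is sample_id=S06. wavelength columns in first-appearance order: 400nm, 630nm, 560nm, 480nm; column 2 is 630nm.
Long rows with sample_id=S06, wavelength=630nm: 40.73 + 38.79 + 81.16 = 160.68.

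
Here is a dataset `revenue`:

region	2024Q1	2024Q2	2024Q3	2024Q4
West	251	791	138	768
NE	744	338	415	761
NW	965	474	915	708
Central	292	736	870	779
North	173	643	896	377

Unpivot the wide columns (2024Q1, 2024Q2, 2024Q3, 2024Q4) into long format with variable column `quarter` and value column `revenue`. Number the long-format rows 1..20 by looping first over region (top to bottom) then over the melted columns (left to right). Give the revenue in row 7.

415

20 rows total (5 × 4). Row 7: index ⌊(7-1)/4⌋ = 1 into region → NE; (7-1) mod 4 = 2 into the melted columns → 2024Q3.
So row 7 is (NE, 2024Q3, 415); revenue = 415.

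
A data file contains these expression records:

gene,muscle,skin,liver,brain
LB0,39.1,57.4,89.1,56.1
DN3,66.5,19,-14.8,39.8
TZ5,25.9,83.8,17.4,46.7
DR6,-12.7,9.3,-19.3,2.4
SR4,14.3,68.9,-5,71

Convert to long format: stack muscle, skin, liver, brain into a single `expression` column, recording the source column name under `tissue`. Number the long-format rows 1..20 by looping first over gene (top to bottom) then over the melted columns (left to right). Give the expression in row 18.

68.9

20 rows total (5 × 4). Row 18: index ⌊(18-1)/4⌋ = 4 into gene → SR4; (18-1) mod 4 = 1 into the melted columns → skin.
So row 18 is (SR4, skin, 68.9); expression = 68.9.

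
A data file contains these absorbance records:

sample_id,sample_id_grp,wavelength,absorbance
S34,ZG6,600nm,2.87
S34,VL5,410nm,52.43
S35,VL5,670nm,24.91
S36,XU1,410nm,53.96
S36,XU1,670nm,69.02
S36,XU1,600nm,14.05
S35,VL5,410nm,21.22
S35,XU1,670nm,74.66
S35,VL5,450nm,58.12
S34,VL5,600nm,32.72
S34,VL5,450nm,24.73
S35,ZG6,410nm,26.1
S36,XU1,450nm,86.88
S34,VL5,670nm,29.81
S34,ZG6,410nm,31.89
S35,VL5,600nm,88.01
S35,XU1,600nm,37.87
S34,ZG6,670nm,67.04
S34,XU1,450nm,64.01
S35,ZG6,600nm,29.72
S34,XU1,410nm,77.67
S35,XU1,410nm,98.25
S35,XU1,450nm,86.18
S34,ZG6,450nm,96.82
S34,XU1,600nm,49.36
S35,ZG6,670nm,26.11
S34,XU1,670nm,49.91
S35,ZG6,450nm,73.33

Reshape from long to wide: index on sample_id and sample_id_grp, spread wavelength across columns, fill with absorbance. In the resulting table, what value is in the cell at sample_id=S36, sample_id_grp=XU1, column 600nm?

14.05

Wide layout: rows indexed by sample_id and sample_id_grp, columns are the 4 distinct wavelength values (600nm, 410nm, 670nm, 450nm).
Cell (sample_id=S36, sample_id_grp=XU1, wavelength=600nm) draws from the long row where sample_id=S36, sample_id_grp=XU1 and wavelength=600nm, which has absorbance=14.05.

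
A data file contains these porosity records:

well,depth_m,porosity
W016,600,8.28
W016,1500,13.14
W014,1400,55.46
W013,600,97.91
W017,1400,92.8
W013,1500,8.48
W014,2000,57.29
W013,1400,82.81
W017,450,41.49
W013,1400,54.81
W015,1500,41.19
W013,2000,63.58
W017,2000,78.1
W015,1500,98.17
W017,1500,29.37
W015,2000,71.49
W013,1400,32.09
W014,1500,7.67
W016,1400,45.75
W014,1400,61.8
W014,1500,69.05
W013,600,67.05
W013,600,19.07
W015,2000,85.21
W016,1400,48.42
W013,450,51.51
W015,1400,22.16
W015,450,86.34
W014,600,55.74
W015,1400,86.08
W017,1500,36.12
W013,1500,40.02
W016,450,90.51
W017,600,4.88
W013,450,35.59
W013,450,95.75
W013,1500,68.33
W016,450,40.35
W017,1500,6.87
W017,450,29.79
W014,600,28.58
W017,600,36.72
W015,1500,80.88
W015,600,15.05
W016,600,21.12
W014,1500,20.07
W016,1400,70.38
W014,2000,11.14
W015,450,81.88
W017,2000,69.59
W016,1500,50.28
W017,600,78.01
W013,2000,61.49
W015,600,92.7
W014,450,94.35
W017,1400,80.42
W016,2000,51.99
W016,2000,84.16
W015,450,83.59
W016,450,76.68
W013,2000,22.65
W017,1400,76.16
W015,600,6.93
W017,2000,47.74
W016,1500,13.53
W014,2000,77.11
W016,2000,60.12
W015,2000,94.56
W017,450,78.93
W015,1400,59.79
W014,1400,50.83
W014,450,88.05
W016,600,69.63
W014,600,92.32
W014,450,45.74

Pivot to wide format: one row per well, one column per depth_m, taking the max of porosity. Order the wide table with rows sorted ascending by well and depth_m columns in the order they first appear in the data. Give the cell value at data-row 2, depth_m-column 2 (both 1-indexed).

69.05

With rows sorted ascending by well, row 2 is well=W014. depth_m columns in first-appearance order: 600, 1500, 1400, 2000, 450; column 2 is 1500.
Long rows with well=W014, depth_m=1500: max(7.67, 69.05, 20.07) = 69.05.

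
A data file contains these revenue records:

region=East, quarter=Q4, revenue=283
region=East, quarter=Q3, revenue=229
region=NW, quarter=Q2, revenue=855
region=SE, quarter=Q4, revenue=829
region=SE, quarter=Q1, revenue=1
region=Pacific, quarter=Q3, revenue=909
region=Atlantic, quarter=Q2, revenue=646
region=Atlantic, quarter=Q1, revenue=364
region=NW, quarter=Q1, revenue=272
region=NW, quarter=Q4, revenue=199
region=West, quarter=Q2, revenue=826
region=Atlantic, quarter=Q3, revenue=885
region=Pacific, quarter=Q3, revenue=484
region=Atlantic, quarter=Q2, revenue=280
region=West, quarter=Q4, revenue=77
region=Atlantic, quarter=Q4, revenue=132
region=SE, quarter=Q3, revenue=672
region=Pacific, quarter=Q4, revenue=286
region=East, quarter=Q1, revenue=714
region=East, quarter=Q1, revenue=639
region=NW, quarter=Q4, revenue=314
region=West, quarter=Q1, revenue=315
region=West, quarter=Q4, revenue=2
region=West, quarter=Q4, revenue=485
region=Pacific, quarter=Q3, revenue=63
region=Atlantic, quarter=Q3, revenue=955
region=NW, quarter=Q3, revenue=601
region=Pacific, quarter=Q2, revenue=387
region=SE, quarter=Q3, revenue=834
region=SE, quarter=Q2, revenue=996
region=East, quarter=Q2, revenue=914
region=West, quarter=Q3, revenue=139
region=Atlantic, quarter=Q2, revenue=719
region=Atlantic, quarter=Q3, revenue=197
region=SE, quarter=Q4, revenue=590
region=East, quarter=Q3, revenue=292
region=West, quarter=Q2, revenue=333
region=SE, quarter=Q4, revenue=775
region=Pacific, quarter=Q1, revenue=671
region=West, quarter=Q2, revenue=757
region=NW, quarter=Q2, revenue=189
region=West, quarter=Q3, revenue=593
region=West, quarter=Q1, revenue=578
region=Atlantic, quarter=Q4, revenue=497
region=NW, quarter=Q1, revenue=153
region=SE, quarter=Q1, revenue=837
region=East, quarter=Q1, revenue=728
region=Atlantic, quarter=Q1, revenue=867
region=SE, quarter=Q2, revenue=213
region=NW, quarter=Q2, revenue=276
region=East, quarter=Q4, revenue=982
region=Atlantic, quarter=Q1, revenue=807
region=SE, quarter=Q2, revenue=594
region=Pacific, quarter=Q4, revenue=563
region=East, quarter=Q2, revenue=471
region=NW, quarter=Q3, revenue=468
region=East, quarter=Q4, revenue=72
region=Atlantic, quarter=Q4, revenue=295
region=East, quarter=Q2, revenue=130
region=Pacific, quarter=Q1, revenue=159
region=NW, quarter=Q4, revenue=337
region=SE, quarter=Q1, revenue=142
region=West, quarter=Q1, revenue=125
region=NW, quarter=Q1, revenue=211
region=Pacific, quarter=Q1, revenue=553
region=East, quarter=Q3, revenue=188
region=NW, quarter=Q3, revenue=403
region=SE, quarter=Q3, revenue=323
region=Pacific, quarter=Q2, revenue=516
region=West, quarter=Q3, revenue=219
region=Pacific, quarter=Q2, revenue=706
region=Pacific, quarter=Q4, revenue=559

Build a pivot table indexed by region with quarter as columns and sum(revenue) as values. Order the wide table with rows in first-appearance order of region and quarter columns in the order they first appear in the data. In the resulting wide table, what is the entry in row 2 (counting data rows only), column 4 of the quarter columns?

With rows in first-appearance order of region, row 2 is region=NW. quarter columns in first-appearance order: Q4, Q3, Q2, Q1; column 4 is Q1.
Long rows with region=NW, quarter=Q1: 272 + 153 + 211 = 636.

636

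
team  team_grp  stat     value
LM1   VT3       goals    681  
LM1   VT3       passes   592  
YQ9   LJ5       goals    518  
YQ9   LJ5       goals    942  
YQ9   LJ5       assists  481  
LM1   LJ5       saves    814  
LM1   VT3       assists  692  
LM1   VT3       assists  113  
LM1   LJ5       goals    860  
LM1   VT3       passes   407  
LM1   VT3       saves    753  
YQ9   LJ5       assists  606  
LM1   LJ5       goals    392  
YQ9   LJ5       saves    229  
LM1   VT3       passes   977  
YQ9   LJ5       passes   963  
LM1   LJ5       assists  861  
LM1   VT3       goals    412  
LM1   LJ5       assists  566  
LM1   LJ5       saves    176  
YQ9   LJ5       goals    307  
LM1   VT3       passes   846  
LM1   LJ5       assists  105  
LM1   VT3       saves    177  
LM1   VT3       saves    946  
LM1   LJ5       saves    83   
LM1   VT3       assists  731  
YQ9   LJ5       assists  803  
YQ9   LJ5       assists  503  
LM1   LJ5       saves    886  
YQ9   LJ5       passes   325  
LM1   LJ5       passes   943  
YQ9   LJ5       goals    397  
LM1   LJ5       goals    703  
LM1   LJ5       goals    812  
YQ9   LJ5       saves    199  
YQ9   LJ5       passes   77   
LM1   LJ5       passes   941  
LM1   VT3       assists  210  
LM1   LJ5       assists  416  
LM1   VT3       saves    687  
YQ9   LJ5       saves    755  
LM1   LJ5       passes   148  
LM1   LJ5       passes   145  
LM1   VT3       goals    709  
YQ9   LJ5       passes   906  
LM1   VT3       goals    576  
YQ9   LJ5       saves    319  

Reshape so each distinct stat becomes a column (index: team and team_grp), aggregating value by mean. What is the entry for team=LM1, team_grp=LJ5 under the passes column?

544.25

Rows with team=LM1, team_grp=LJ5 and stat=passes: value values are 943, 941, 148, 145.
(943 + 941 + 148 + 145) / 4 = 544.25.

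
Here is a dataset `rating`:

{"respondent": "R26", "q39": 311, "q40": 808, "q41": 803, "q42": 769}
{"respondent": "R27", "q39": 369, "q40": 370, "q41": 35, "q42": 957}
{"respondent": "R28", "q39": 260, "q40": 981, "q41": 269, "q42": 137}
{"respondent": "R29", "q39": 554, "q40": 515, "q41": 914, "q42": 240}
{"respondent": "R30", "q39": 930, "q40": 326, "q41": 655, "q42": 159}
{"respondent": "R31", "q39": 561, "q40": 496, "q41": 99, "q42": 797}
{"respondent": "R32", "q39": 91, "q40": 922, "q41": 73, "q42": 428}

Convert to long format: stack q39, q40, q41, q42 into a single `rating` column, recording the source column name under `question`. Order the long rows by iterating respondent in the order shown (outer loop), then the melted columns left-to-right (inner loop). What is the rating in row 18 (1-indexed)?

326

28 rows total (7 × 4). Row 18: index ⌊(18-1)/4⌋ = 4 into respondent → R30; (18-1) mod 4 = 1 into the melted columns → q40.
So row 18 is (R30, q40, 326); rating = 326.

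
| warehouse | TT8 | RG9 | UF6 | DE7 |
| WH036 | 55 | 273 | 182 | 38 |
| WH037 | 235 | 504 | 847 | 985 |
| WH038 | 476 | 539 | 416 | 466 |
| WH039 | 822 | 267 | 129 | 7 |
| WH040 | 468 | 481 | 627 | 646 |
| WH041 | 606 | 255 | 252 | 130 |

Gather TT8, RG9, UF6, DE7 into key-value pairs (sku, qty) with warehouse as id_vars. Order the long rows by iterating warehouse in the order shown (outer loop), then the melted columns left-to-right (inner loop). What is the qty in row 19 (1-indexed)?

24 rows total (6 × 4). Row 19: index ⌊(19-1)/4⌋ = 4 into warehouse → WH040; (19-1) mod 4 = 2 into the melted columns → UF6.
So row 19 is (WH040, UF6, 627); qty = 627.

627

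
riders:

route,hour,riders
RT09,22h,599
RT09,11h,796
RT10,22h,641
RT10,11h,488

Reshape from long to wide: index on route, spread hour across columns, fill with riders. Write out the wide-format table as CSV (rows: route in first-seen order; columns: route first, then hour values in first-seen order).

route,22h,11h
RT09,599,796
RT10,641,488

Columns: route plus the 2 distinct hour values (22h, 11h).
For example, row RT09 column 22h takes riders=599 from the long row (RT09, 22h).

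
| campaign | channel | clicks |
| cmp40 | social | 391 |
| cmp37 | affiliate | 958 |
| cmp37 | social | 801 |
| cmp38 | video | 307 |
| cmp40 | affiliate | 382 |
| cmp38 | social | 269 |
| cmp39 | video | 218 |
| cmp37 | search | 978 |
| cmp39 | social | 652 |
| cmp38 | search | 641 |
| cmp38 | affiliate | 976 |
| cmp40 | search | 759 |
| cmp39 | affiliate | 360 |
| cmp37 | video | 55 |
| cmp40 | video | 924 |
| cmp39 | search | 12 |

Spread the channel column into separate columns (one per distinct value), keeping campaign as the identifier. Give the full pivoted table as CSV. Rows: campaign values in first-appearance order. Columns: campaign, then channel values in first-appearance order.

campaign,social,affiliate,video,search
cmp40,391,382,924,759
cmp37,801,958,55,978
cmp38,269,976,307,641
cmp39,652,360,218,12

Columns: campaign plus the 4 distinct channel values (social, affiliate, video, search).
For example, row cmp40 column social takes clicks=391 from the long row (cmp40, social).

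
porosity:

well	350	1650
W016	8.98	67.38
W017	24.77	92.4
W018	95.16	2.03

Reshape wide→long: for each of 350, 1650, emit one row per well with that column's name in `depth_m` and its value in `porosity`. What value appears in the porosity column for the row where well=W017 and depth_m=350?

Unpivoting turns each (well, wide-column) pair into one long row.
The wide cell at row W017, column 350 holds 24.77, so the long row (W017, 350) has porosity=24.77.

24.77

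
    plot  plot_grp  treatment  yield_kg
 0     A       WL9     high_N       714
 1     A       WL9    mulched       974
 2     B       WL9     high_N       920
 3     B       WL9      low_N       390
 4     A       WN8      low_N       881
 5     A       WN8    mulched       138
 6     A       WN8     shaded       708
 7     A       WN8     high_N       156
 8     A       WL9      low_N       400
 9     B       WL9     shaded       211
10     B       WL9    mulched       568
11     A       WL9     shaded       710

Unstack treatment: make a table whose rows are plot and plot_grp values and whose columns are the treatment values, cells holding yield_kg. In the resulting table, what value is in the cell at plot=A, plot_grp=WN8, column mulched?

138

Wide layout: rows indexed by plot and plot_grp, columns are the 4 distinct treatment values (high_N, mulched, low_N, shaded).
Cell (plot=A, plot_grp=WN8, treatment=mulched) draws from the long row where plot=A, plot_grp=WN8 and treatment=mulched, which has yield_kg=138.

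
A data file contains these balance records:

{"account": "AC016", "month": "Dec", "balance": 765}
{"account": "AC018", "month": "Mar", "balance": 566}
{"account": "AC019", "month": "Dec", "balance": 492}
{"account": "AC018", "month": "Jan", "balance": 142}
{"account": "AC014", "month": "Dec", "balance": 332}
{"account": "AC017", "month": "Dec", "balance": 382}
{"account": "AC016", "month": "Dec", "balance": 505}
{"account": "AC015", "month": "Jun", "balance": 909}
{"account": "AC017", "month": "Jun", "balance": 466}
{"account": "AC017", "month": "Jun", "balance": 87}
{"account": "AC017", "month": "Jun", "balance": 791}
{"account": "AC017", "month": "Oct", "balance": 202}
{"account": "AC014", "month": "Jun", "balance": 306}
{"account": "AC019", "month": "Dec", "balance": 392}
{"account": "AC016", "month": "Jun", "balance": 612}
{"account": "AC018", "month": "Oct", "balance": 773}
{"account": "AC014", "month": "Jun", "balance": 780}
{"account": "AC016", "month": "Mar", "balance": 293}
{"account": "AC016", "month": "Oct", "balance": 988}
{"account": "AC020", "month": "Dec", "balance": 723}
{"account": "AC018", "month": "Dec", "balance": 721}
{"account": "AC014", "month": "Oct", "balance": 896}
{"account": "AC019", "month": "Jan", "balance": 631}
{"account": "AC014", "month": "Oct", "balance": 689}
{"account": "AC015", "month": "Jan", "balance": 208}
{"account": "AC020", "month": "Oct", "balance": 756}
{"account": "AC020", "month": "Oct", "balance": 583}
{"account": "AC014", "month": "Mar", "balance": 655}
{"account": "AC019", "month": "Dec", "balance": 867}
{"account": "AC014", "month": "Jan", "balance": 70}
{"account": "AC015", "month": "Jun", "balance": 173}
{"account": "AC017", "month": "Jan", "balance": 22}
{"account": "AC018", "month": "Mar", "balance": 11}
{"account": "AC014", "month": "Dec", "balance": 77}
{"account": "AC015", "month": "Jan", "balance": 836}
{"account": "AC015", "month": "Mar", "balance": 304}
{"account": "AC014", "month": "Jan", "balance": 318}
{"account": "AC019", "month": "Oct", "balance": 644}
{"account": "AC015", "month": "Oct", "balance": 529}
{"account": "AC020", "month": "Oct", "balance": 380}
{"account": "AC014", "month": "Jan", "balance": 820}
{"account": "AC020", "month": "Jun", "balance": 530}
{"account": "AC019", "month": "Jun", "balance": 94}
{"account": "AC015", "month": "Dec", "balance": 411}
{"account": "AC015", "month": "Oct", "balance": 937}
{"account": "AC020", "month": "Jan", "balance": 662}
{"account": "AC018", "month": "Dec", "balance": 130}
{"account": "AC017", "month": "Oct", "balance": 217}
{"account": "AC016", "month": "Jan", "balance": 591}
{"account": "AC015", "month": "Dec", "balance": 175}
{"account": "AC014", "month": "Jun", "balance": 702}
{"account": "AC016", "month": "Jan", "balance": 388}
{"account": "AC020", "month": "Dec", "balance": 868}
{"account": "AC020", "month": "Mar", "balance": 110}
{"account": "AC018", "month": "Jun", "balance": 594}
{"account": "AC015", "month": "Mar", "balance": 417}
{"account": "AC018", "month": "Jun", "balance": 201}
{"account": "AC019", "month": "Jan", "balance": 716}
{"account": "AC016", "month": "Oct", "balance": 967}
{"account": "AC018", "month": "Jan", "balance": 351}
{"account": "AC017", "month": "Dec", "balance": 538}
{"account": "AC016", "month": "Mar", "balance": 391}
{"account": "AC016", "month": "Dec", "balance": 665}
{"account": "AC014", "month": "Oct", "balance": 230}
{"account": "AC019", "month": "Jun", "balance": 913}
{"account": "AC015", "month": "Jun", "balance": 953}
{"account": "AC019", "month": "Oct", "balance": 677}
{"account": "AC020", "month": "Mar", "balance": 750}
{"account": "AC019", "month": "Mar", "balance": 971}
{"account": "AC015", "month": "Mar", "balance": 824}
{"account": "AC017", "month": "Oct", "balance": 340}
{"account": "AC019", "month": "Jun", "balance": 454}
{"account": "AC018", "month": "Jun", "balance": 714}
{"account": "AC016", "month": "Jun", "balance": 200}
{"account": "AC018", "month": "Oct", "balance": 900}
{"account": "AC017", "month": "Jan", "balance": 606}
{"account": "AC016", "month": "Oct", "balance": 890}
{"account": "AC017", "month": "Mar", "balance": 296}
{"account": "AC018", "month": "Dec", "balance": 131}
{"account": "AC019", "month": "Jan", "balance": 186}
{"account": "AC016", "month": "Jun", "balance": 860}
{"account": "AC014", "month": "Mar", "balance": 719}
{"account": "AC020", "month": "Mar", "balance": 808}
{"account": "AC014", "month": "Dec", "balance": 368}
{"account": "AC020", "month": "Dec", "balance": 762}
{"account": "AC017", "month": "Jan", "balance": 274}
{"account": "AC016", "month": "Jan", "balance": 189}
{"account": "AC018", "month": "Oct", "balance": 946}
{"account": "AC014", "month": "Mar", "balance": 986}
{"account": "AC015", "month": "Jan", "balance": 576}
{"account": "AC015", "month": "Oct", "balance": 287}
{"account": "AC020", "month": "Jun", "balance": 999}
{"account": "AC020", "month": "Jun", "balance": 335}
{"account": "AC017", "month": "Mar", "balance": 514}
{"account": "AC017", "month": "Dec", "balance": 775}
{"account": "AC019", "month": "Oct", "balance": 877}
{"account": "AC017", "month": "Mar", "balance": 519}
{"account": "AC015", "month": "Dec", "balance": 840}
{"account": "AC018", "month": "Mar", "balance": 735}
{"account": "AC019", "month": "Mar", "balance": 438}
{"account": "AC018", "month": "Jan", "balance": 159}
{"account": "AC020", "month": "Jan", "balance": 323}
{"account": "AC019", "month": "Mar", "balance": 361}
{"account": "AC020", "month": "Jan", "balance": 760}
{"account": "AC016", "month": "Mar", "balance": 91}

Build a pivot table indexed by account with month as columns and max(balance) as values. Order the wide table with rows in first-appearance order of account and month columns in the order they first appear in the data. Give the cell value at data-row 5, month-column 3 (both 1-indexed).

With rows in first-appearance order of account, row 5 is account=AC017. month columns in first-appearance order: Dec, Mar, Jan, Jun, Oct; column 3 is Jan.
Long rows with account=AC017, month=Jan: max(22, 606, 274) = 606.

606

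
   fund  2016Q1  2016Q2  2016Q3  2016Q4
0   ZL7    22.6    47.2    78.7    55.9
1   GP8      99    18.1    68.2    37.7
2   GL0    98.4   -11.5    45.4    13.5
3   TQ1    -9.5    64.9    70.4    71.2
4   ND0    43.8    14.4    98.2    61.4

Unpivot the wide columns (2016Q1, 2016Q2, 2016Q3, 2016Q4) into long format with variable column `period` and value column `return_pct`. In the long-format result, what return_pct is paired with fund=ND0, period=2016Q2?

14.4

Unpivoting turns each (fund, wide-column) pair into one long row.
The wide cell at row ND0, column 2016Q2 holds 14.4, so the long row (ND0, 2016Q2) has return_pct=14.4.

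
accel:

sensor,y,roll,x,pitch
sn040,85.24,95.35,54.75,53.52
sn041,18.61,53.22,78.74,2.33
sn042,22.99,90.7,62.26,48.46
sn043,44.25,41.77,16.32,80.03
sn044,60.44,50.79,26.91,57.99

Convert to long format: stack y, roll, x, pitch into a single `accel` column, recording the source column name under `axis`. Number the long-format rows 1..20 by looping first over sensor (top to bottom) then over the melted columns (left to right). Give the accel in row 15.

16.32

20 rows total (5 × 4). Row 15: index ⌊(15-1)/4⌋ = 3 into sensor → sn043; (15-1) mod 4 = 2 into the melted columns → x.
So row 15 is (sn043, x, 16.32); accel = 16.32.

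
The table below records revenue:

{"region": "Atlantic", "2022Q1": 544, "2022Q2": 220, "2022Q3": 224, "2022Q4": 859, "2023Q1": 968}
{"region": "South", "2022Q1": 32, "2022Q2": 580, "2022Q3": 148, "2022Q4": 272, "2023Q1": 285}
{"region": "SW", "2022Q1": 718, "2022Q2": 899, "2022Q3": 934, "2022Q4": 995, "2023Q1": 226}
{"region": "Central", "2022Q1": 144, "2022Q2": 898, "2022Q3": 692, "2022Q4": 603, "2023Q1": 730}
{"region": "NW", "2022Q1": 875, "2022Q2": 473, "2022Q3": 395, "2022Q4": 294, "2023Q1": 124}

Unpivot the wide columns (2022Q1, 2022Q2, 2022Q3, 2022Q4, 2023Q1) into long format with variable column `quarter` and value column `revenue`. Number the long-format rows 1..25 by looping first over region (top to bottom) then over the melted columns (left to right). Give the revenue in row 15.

226

25 rows total (5 × 5). Row 15: index ⌊(15-1)/5⌋ = 2 into region → SW; (15-1) mod 5 = 4 into the melted columns → 2023Q1.
So row 15 is (SW, 2023Q1, 226); revenue = 226.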